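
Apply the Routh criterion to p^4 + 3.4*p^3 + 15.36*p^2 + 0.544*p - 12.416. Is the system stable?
Routh array:
p^4: [1, 15.36, -12.416]; p^3: [3.4, 0.544]; p^2: [15.2, -12.416]; p^1: [3.32126]; p^0: [-12.416]
First column: [1, 3.4, 15.2, 3.32126, -12.416]. Sign changes = 1.
No, unstable (1 RHP root(s))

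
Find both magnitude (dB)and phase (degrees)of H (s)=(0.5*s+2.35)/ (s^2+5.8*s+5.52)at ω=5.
Substitute s = j*5: H(j5) = 0.0218948 - 0.0957418j.
|H| = 20*log₁₀(sqrt(Re²+Im²)) = -20.16 dB.
∠H = atan2(Im, Re) = -77.12°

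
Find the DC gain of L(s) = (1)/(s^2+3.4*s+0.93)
DC gain = L(0) = num(0)/den(0) = 1/0.93 = 1.075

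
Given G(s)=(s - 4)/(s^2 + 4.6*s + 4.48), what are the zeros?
Set numerator = 0: s - 4 = 0 → Zeros: 4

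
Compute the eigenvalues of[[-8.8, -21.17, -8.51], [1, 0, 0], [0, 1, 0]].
Eigenvalues solve det(λI - A) = 0.
Characteristic polynomial: λ^3 + 8.8*λ^2 + 21.17*λ + 8.51 = 0.
Factor: (λ + 4.6)(λ + 0.5)(λ + 3.7) = 0.
Roots: -0.5, -3.7, -4.6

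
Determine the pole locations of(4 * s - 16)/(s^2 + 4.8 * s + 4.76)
Set denominator = 0: s^2 + 4.8*s + 4.76 = (s + 1.4)(s + 3.4) = 0 → Poles: -1.4, -3.4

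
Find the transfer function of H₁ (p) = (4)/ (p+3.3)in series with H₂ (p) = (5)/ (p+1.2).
Series: H = H₁ · H₂ = (n₁·n₂)/(d₁·d₂).
Num: n₁·n₂ = 20. Den: d₁·d₂ = p^2 + 4.5*p + 3.96.
H(p) = (20)/(p^2 + 4.5*p + 3.96)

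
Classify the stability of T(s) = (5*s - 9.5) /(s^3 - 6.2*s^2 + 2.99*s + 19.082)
Denominator: s^3 - 6.2*s^2 + 2.99*s + 19.082 = (s - 2.9)(s + 1.4)(s - 4.7). Poles: -1.4, 2.9, 4.7. Unstable (2 pole(s) in RHP)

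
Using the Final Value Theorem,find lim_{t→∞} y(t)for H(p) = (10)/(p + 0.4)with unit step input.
FVT: lim_{t→∞} y(t) = lim_{p→0} p*Y(p) where Y(p) = H(p)/p.
= lim_{p→0} H(p) = H(0) = num(0)/den(0) = 10/0.4 = 25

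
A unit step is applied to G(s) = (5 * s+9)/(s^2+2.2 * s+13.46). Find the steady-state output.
FVT: lim_{t→∞} y(t) = lim_{s→0} s*Y(s) where Y(s) = G(s)/s.
= lim_{s→0} G(s) = G(0) = num(0)/den(0) = 9/13.46 = 0.6686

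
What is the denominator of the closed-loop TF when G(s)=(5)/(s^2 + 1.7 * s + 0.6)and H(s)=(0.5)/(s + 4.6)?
Characteristic poly = G_den * H_den + G_num * H_num = (s^3 + 6.3*s^2 + 8.42*s + 2.76) + (2.5) = s^3 + 6.3*s^2 + 8.42*s + 5.26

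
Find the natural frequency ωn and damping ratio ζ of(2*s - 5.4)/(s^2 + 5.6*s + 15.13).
Underdamped: complex pole -2.8 + 2.7j. ωn = |pole| = 3.89, ζ = -Re(pole)/ωn = 0.7198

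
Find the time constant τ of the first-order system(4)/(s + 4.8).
First-order system: τ = -1/pole. Pole = -4.8. τ = -1/(-4.8) = 0.2083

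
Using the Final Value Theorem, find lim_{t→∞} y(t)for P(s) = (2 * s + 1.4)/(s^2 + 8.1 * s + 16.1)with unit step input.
FVT: lim_{t→∞} y(t) = lim_{s→0} s*Y(s) where Y(s) = P(s)/s.
= lim_{s→0} P(s) = P(0) = num(0)/den(0) = 1.4/16.1 = 0.08696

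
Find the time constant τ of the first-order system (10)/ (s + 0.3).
First-order system: τ = -1/pole. Pole = -0.3. τ = -1/(-0.3) = 3.333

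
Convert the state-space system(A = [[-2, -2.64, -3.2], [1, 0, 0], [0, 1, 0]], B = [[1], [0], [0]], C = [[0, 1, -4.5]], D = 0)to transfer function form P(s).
P(s) = C(sI - A)⁻¹B + D.
Characteristic polynomial det(sI - A) = s^3 + 2*s^2 + 2.64*s + 3.2.
Numerator from C·adj(sI-A)·B + D·det(sI-A) = s - 4.5.
P(s) = (s - 4.5)/(s^3 + 2*s^2 + 2.64*s + 3.2)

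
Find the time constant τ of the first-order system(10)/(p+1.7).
First-order system: τ = -1/pole. Pole = -1.7. τ = -1/(-1.7) = 0.5882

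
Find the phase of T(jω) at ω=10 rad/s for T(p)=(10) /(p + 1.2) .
Substitute p = j*10: T(j10) = 0.118297 - 0.985804j.
∠T(j10) = atan2(Im, Re) = atan2(-0.985804, 0.118297) = -83.16°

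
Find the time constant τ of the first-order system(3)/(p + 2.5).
First-order system: τ = -1/pole. Pole = -2.5. τ = -1/(-2.5) = 0.4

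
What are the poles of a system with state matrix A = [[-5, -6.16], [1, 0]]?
Eigenvalues solve det(λI - A) = 0.
Characteristic polynomial: λ^2 + 5*λ + 6.16 = 0.
Factor: (λ + 2.8)(λ + 2.2) = 0.
Roots: -2.2, -2.8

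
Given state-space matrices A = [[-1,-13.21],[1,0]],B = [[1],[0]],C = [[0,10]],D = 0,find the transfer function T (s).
T(s) = C(sI - A)⁻¹B + D.
Characteristic polynomial det(sI - A) = s^2 + s + 13.21.
Numerator from C·adj(sI-A)·B + D·det(sI-A) = 10.
T(s) = (10)/(s^2 + s + 13.21)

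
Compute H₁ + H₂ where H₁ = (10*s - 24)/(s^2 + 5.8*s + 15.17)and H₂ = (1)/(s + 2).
Parallel: H = H₁ + H₂ = (n₁·d₂ + n₂·d₁)/(d₁·d₂).
n₁·d₂ = 10*s^2 - 4*s - 48. n₂·d₁ = s^2 + 5.8*s + 15.17. Sum = 11*s^2 + 1.8*s - 32.83. d₁·d₂ = s^3 + 7.8*s^2 + 26.77*s + 30.34.
H(s) = (11*s^2 + 1.8*s - 32.83)/(s^3 + 7.8*s^2 + 26.77*s + 30.34)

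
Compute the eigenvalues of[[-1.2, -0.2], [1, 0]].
Eigenvalues solve det(λI - A) = 0.
Characteristic polynomial: λ^2 + 1.2*λ + 0.2 = 0.
Factor: (λ + 0.2)(λ + 1) = 0.
Roots: -0.2, -1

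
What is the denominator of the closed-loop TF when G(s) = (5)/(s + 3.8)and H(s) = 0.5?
Characteristic poly = G_den * H_den + G_num * H_num = (s + 3.8) + (2.5) = s + 6.3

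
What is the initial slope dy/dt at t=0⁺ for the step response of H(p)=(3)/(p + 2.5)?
IVT: y'(0⁺) = lim_{p→∞} p²·Y(p) = lim_{p→∞} p·H(p).
deg(num) = 0, deg(den) = 1, relative degree = 1, so p·H(p) → (leading num)/(leading den) = 3/1 = 3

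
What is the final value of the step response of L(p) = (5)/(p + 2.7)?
FVT: lim_{t→∞} y(t) = lim_{p→0} p*Y(p) where Y(p) = L(p)/p.
= lim_{p→0} L(p) = L(0) = num(0)/den(0) = 5/2.7 = 1.852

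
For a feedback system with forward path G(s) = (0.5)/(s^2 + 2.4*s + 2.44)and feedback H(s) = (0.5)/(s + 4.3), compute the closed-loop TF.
Closed-loop T = G/(1+GH).
Numerator: G_num * H_den = 0.5*s + 2.15.
Denominator: G_den * H_den + G_num * H_num = (s^3 + 6.7*s^2 + 12.76*s + 10.492) + (0.25) = s^3 + 6.7*s^2 + 12.76*s + 10.742.
T(s) = (0.5*s + 2.15)/(s^3 + 6.7*s^2 + 12.76*s + 10.742)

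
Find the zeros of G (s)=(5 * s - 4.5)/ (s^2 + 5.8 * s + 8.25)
Set numerator = 0: 5*s - 4.5 = 0 → Zeros: 0.9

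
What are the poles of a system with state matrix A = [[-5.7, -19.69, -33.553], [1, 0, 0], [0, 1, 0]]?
Eigenvalues solve det(λI - A) = 0.
Characteristic polynomial: λ^3 + 5.7*λ^2 + 19.69*λ + 33.553 = 0.
Factor: (λ + 2.9)(λ^2 + 2.8*λ + 11.57) = 0.
Roots: -1.4 + 3.1j, -1.4 - 3.1j, -2.9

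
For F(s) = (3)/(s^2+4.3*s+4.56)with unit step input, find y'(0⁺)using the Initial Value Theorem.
IVT: y'(0⁺) = lim_{s→∞} s²·Y(s) = lim_{s→∞} s·F(s).
deg(num) = 0, deg(den) = 2, relative degree = 2 ≥ 2, so s·F(s) → 0. Initial slope = 0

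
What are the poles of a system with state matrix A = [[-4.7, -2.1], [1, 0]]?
Eigenvalues solve det(λI - A) = 0.
Characteristic polynomial: λ^2 + 4.7*λ + 2.1 = 0.
Factor: (λ + 4.2)(λ + 0.5) = 0.
Roots: -0.5, -4.2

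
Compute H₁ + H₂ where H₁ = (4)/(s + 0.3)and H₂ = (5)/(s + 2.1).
Parallel: H = H₁ + H₂ = (n₁·d₂ + n₂·d₁)/(d₁·d₂).
n₁·d₂ = 4*s + 8.4. n₂·d₁ = 5*s + 1.5. Sum = 9*s + 9.9. d₁·d₂ = s^2 + 2.4*s + 0.63.
H(s) = (9*s + 9.9)/(s^2 + 2.4*s + 0.63)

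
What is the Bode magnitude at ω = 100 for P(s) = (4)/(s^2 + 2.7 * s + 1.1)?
Substitute s = j*100: P(j100) = -0.000399753 - 1.07945e-05j.
|P(j100)| = sqrt(Re² + Im²) = 0.0003999.
20*log₁₀(0.0003999) = -67.96 dB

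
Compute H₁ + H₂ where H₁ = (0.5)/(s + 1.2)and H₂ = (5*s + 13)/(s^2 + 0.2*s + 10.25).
Parallel: H = H₁ + H₂ = (n₁·d₂ + n₂·d₁)/(d₁·d₂).
n₁·d₂ = 0.5*s^2 + 0.1*s + 5.125. n₂·d₁ = 5*s^2 + 19*s + 15.6. Sum = 5.5*s^2 + 19.1*s + 20.725. d₁·d₂ = s^3 + 1.4*s^2 + 10.49*s + 12.3.
H(s) = (5.5*s^2 + 19.1*s + 20.725)/(s^3 + 1.4*s^2 + 10.49*s + 12.3)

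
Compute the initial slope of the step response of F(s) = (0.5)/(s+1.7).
IVT: y'(0⁺) = lim_{s→∞} s²·Y(s) = lim_{s→∞} s·F(s).
deg(num) = 0, deg(den) = 1, relative degree = 1, so s·F(s) → (leading num)/(leading den) = 0.5/1 = 0.5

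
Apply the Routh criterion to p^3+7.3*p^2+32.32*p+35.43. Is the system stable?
Routh array:
p^3: [1, 32.32]; p^2: [7.3, 35.43]; p^1: [27.4666]; p^0: [35.43]
First column: [1, 7.3, 27.4666, 35.43]. Sign changes = 0.
Yes, stable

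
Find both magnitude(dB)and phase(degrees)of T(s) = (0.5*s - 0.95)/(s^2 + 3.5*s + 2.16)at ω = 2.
Substitute s = j*2: T(j2) = 0.166992 + 0.0918191j.
|T| = 20*log₁₀(sqrt(Re²+Im²)) = -14.40 dB.
∠T = atan2(Im, Re) = 28.80°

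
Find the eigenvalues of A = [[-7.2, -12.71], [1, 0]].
Eigenvalues solve det(λI - A) = 0.
Characteristic polynomial: λ^2 + 7.2*λ + 12.71 = 0.
Factor: (λ + 4.1)(λ + 3.1) = 0.
Roots: -3.1, -4.1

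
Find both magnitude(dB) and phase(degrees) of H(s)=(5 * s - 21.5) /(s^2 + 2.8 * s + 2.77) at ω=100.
Substitute s = j*100: H(j100) = 0.00354859 - 0.0499145j.
|H| = 20*log₁₀(sqrt(Re²+Im²)) = -26.01 dB.
∠H = atan2(Im, Re) = -85.93°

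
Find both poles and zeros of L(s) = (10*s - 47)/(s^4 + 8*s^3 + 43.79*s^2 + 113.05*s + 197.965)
Set denominator = 0: s^4 + 8*s^3 + 43.79*s^2 + 113.05*s + 197.965 = (s^2 + 4.6*s + 13.7)(s^2 + 3.4*s + 14.45) = 0 → Poles: -1.7 + 3.4j, -1.7 - 3.4j, -2.3 + 2.9j, -2.3 - 2.9j
Set numerator = 0: 10*s - 47 = 0 → Zeros: 4.7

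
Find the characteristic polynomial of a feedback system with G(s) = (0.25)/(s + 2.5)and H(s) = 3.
Characteristic poly = G_den * H_den + G_num * H_num = (s + 2.5) + (0.75) = s + 3.25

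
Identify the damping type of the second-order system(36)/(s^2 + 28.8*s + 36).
Standard form: ωn²/(s²+2ζωn·s+ωn²) gives ωn=6, ζ=2.4.
Overdamped (ζ = 2.4 > 1)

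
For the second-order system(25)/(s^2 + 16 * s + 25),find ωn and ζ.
Standard form: ωn²/(s²+2ζωn·s+ωn²).
const=25=ωn² → ωn=5, s coeff=16=2ζωn → ζ=1.6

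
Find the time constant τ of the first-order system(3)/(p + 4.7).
First-order system: τ = -1/pole. Pole = -4.7. τ = -1/(-4.7) = 0.2128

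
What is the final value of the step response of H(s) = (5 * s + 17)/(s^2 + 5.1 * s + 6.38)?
FVT: lim_{t→∞} y(t) = lim_{s→0} s*Y(s) where Y(s) = H(s)/s.
= lim_{s→0} H(s) = H(0) = num(0)/den(0) = 17/6.38 = 2.665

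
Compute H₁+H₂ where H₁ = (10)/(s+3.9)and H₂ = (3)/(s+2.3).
Parallel: H = H₁ + H₂ = (n₁·d₂ + n₂·d₁)/(d₁·d₂).
n₁·d₂ = 10*s + 23. n₂·d₁ = 3*s + 11.7. Sum = 13*s + 34.7. d₁·d₂ = s^2 + 6.2*s + 8.97.
H(s) = (13*s + 34.7)/(s^2 + 6.2*s + 8.97)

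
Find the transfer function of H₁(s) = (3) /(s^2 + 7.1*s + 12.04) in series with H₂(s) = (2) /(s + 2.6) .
Series: H = H₁ · H₂ = (n₁·n₂)/(d₁·d₂).
Num: n₁·n₂ = 6. Den: d₁·d₂ = s^3 + 9.7*s^2 + 30.5*s + 31.304.
H(s) = (6)/(s^3 + 9.7*s^2 + 30.5*s + 31.304)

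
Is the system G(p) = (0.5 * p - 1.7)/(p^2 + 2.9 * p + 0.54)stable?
Denominator: p^2 + 2.9*p + 0.54 = (p + 2.7)(p + 0.2). Poles: -0.2, -2.7. All Re(p)<0: Yes (stable)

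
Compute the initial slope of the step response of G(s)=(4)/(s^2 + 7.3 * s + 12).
IVT: y'(0⁺) = lim_{s→∞} s²·Y(s) = lim_{s→∞} s·G(s).
deg(num) = 0, deg(den) = 2, relative degree = 2 ≥ 2, so s·G(s) → 0. Initial slope = 0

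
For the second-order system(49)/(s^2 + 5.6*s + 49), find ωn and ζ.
Standard form: ωn²/(s²+2ζωn·s+ωn²).
const=49=ωn² → ωn=7, s coeff=5.6=2ζωn → ζ=0.4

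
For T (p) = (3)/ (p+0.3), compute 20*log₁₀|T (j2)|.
Substitute p = j*2: T(j2) = 0.220049 - 1.46699j.
|T(j2)| = sqrt(Re² + Im²) = 1.483.
20*log₁₀(1.483) = 3.43 dB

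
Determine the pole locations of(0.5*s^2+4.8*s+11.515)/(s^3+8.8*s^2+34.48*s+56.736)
Set denominator = 0: s^3 + 8.8*s^2 + 34.48*s + 56.736 = (s + 3.6)(s^2 + 5.2*s + 15.76) = 0 → Poles: -2.6 + 3j, -2.6 - 3j, -3.6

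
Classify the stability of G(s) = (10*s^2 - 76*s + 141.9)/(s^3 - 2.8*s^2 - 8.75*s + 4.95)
Denominator: s^3 - 2.8*s^2 - 8.75*s + 4.95 = (s - 4.5)(s - 0.5)(s + 2.2). Poles: -2.2, 0.5, 4.5. Unstable (2 pole(s) in RHP)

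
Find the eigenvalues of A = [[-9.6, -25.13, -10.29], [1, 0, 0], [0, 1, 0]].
Eigenvalues solve det(λI - A) = 0.
Characteristic polynomial: λ^3 + 9.6*λ^2 + 25.13*λ + 10.29 = 0.
Factor: (λ + 0.5)(λ + 4.9)(λ + 4.2) = 0.
Roots: -0.5, -4.2, -4.9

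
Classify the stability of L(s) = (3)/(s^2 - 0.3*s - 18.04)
Denominator: s^2 - 0.3*s - 18.04 = (s - 4.4)(s + 4.1). Poles: -4.1, 4.4. Unstable (1 pole(s) in RHP)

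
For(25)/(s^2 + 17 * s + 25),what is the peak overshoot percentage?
Standard form: ωn²/(s²+2ζωn·s+ωn²) → ωn = 5, ζ = 1.7.
ζ ≥ 1, so the response is non-oscillatory: peak overshoot = 0%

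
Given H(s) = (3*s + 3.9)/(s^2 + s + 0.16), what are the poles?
Set denominator = 0: s^2 + s + 0.16 = (s + 0.8)(s + 0.2) = 0 → Poles: -0.2, -0.8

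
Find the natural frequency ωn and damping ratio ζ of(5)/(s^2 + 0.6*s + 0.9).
Underdamped: complex pole -0.3 + 0.9j. ωn = |pole| = 0.9487, ζ = -Re(pole)/ωn = 0.3162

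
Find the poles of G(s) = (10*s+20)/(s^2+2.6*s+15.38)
Set denominator = 0: s^2 + 2.6*s + 15.38 = 0 → Poles: -1.3 + 3.7j, -1.3 - 3.7j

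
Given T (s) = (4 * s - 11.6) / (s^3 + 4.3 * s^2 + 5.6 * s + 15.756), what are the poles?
Set denominator = 0: s^3 + 4.3*s^2 + 5.6*s + 15.756 = (s + 3.9)(s^2 + 0.4*s + 4.04) = 0 → Poles: -0.2 + 2j, -0.2 - 2j, -3.9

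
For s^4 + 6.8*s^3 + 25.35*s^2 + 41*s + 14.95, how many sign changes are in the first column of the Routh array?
Routh array:
s^4: [1, 25.35, 14.95]; s^3: [6.8, 41]; s^2: [19.3206, 14.95]; s^1: [35.7383]; s^0: [14.95]
First column: [1, 6.8, 19.3206, 35.7383, 14.95]. Sign changes = 0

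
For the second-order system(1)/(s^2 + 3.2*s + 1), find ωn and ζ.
Standard form: ωn²/(s²+2ζωn·s+ωn²).
const=1=ωn² → ωn=1, s coeff=3.2=2ζωn → ζ=1.6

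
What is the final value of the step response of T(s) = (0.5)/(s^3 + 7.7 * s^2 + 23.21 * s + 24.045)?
FVT: lim_{t→∞} y(t) = lim_{s→0} s*Y(s) where Y(s) = T(s)/s.
= lim_{s→0} T(s) = T(0) = num(0)/den(0) = 0.5/24.045 = 0.02079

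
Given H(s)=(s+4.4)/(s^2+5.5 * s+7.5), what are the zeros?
Set numerator = 0: s + 4.4 = 0 → Zeros: -4.4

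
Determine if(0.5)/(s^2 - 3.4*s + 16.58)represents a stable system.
Denominator: s^2 - 3.4*s + 16.58. Poles: 1.7 + 3.7j, 1.7 - 3.7j. All Re(p)<0: No (unstable)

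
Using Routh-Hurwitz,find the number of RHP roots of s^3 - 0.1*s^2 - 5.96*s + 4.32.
Routh array:
s^3: [1, -5.96]; s^2: [-0.1, 4.32]; s^1: [37.24]; s^0: [4.32]
First column: [1, -0.1, 37.24, 4.32]. Sign changes = RHP roots = 2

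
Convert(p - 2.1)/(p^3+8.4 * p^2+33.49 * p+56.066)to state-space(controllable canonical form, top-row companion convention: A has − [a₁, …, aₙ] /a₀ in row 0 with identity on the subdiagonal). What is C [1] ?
Reachable canonical form: C = numerator coefficients (right-aligned, zero-padded to length n).
num = p - 2.1, C = [[0, 1, -2.1]].
C[1] = 1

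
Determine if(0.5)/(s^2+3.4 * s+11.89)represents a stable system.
Denominator: s^2 + 3.4*s + 11.89. Poles: -1.7 + 3j, -1.7 - 3j. All Re(p)<0: Yes (stable)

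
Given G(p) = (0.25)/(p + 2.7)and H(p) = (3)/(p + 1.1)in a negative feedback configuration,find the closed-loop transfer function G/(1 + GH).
Closed-loop T = G/(1+GH).
Numerator: G_num * H_den = 0.25*p + 0.275.
Denominator: G_den * H_den + G_num * H_num = (p^2 + 3.8*p + 2.97) + (0.75) = p^2 + 3.8*p + 3.72.
T(p) = (0.25*p + 0.275)/(p^2 + 3.8*p + 3.72)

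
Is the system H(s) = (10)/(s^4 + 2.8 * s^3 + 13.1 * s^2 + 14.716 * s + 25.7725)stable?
Denominator: s^4 + 2.8*s^3 + 13.1*s^2 + 14.716*s + 25.7725 = (s^2 + 1.2*s + 3.25)(s^2 + 1.6*s + 7.93). Poles: -0.6 + 1.7j, -0.6 - 1.7j, -0.8 + 2.7j, -0.8 - 2.7j. All Re(p)<0: Yes (stable)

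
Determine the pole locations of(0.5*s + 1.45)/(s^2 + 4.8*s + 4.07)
Set denominator = 0: s^2 + 4.8*s + 4.07 = (s + 1.1)(s + 3.7) = 0 → Poles: -1.1, -3.7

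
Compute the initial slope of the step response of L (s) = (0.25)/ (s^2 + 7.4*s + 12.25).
IVT: y'(0⁺) = lim_{s→∞} s²·Y(s) = lim_{s→∞} s·L(s).
deg(num) = 0, deg(den) = 2, relative degree = 2 ≥ 2, so s·L(s) → 0. Initial slope = 0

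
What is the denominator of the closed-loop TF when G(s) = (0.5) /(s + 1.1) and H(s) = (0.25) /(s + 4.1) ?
Characteristic poly = G_den * H_den + G_num * H_num = (s^2 + 5.2*s + 4.51) + (0.125) = s^2 + 5.2*s + 4.635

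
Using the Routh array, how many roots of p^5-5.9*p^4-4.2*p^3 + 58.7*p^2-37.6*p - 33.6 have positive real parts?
Routh array:
p^5: [1, -4.2, -37.6]; p^4: [-5.9, 58.7, -33.6]; p^3: [5.74915, -43.2949]; p^2: [14.2691, -33.6]; p^1: [-29.7572]; p^0: [-33.6]
First column: [1, -5.9, 5.74915, 14.2691, -29.7572, -33.6]. Sign changes = RHP roots = 3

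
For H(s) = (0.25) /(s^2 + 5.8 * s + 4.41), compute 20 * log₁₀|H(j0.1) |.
Substitute s = j*0.1: H(j0.1) = 0.0558478 - 0.00736175j.
|H(j0.1)| = sqrt(Re² + Im²) = 0.05633.
20*log₁₀(0.05633) = -24.99 dB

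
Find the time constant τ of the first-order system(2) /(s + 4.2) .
First-order system: τ = -1/pole. Pole = -4.2. τ = -1/(-4.2) = 0.2381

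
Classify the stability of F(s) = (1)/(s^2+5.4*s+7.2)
Denominator: s^2 + 5.4*s + 7.2 = (s + 3)(s + 2.4). Poles: -2.4, -3. Stable (all poles in LHP)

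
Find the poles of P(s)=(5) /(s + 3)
Set denominator = 0: s + 3 = 0 → Poles: -3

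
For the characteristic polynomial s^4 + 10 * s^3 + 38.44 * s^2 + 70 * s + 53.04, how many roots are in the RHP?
s^4 + 10*s^3 + 38.44*s^2 + 70*s + 53.04 = (s + 3)(s + 3.4)(s^2 + 3.6*s + 5.2). Poles: -1.8 + 1.4j, -1.8 - 1.4j, -3, -3.4. RHP poles (Re>0): 0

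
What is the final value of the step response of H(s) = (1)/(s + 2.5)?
FVT: lim_{t→∞} y(t) = lim_{s→0} s*Y(s) where Y(s) = H(s)/s.
= lim_{s→0} H(s) = H(0) = num(0)/den(0) = 1/2.5 = 0.4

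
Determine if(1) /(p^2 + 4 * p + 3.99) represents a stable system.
Denominator: p^2 + 4*p + 3.99 = (p + 2.1)(p + 1.9). Poles: -1.9, -2.1. All Re(p)<0: Yes (stable)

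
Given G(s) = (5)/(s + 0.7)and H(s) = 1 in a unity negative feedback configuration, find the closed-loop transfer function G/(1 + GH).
Closed-loop T = G/(1+GH).
Numerator: G_num * H_den = 5.
Denominator: G_den * H_den + G_num * H_num = (s + 0.7) + (5) = s + 5.7.
T(s) = (5)/(s + 5.7)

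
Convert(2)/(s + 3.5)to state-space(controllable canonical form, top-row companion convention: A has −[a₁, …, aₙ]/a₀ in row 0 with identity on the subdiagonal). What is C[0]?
Reachable canonical form: C = numerator coefficients (right-aligned, zero-padded to length n).
num = 2, C = [[2]].
C[0] = 2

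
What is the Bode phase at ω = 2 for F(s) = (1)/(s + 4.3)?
Substitute s = j*2: F(j2) = 0.191196 - 0.0889284j.
∠F(j2) = atan2(Im, Re) = atan2(-0.0889284, 0.191196) = -24.94°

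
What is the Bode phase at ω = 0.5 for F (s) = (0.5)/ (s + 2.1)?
Substitute s = j*0.5: F(j0.5) = 0.225322 - 0.0536481j.
∠F(j0.5) = atan2(Im, Re) = atan2(-0.0536481, 0.225322) = -13.39°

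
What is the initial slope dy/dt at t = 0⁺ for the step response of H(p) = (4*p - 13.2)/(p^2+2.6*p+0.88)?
IVT: y'(0⁺) = lim_{p→∞} p²·Y(p) = lim_{p→∞} p·H(p).
deg(num) = 1, deg(den) = 2, relative degree = 1, so p·H(p) → (leading num)/(leading den) = 4/1 = 4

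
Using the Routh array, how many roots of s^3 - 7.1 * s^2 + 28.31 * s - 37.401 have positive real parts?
Routh array:
s^3: [1, 28.31]; s^2: [-7.1, -37.401]; s^1: [23.0423]; s^0: [-37.401]
First column: [1, -7.1, 23.0423, -37.401]. Sign changes = RHP roots = 3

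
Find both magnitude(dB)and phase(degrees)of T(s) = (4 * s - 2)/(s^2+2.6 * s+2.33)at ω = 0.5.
Substitute s = j*0.5: T(j0.5) = -0.259291 + 1.1236j.
|T| = 20*log₁₀(sqrt(Re²+Im²)) = 1.24 dB.
∠T = atan2(Im, Re) = 102.99°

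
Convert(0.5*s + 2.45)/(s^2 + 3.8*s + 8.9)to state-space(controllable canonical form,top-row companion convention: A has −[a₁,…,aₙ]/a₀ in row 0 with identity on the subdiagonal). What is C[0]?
Reachable canonical form: C = numerator coefficients (right-aligned, zero-padded to length n).
num = 0.5*s + 2.45, C = [[0.5, 2.45]].
C[0] = 0.5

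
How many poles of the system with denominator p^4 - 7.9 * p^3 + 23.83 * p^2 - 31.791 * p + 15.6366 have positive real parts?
p^4 - 7.9*p^3 + 23.83*p^2 - 31.791*p + 15.6366 = (p - 1.4)(p - 1.7)(p^2 - 4.8*p + 6.57). Poles: 1.4, 1.7, 2.4 + 0.9j, 2.4 - 0.9j. RHP poles (Re>0): 4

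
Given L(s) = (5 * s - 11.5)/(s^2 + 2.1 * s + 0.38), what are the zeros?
Set numerator = 0: 5*s - 11.5 = 0 → Zeros: 2.3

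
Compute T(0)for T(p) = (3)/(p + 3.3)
DC gain = T(0) = num(0)/den(0) = 3/3.3 = 0.9091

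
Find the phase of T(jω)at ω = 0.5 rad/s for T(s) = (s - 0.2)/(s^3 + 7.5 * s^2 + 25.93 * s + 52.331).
Substitute s = j*0.5: T(j0.5) = -0.00135435 + 0.0102543j.
∠T(j0.5) = atan2(Im, Re) = atan2(0.0102543, -0.00135435) = 97.52°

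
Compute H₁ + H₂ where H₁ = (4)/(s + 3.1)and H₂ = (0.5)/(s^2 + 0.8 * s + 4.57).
Parallel: H = H₁ + H₂ = (n₁·d₂ + n₂·d₁)/(d₁·d₂).
n₁·d₂ = 4*s^2 + 3.2*s + 18.28. n₂·d₁ = 0.5*s + 1.55. Sum = 4*s^2 + 3.7*s + 19.83. d₁·d₂ = s^3 + 3.9*s^2 + 7.05*s + 14.167.
H(s) = (4*s^2 + 3.7*s + 19.83)/(s^3 + 3.9*s^2 + 7.05*s + 14.167)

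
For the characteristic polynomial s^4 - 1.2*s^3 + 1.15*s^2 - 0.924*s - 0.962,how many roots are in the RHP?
s^4 - 1.2*s^3 + 1.15*s^2 - 0.924*s - 0.962 = (s - 1.3)(s + 0.5)(s^2 - 0.4*s + 1.48). Poles: -0.5, 0.2 + 1.2j, 0.2 - 1.2j, 1.3. RHP poles (Re>0): 3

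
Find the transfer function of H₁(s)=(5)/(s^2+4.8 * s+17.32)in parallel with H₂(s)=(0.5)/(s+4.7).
Parallel: H = H₁ + H₂ = (n₁·d₂ + n₂·d₁)/(d₁·d₂).
n₁·d₂ = 5*s + 23.5. n₂·d₁ = 0.5*s^2 + 2.4*s + 8.66. Sum = 0.5*s^2 + 7.4*s + 32.16. d₁·d₂ = s^3 + 9.5*s^2 + 39.88*s + 81.404.
H(s) = (0.5*s^2 + 7.4*s + 32.16)/(s^3 + 9.5*s^2 + 39.88*s + 81.404)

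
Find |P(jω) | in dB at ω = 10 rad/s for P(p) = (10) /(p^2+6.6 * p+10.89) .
Substitute p = j*10: P(j10) = -0.0724672 - 0.0536734j.
|P(j10)| = sqrt(Re² + Im²) = 0.09018.
20*log₁₀(0.09018) = -20.90 dB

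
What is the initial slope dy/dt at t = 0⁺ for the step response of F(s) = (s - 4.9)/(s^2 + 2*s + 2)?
IVT: y'(0⁺) = lim_{s→∞} s²·Y(s) = lim_{s→∞} s·F(s).
deg(num) = 1, deg(den) = 2, relative degree = 1, so s·F(s) → (leading num)/(leading den) = 1/1 = 1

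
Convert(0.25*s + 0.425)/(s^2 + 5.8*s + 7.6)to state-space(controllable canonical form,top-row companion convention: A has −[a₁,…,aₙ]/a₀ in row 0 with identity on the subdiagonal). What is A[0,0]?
Reachable canonical form for den = s^2 + 5.8*s + 7.6: top row of A = -[a₁,a₂,...,aₙ]/a₀, ones on the subdiagonal, zeros elsewhere.
A = [[-5.8, -7.6], [1, 0]].
A[0,0] = -5.8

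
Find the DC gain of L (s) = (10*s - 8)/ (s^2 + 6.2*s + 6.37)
DC gain = L(0) = num(0)/den(0) = -8/6.37 = -1.256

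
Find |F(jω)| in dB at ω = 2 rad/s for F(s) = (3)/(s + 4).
Substitute s = j*2: F(j2) = 0.6 - 0.3j.
|F(j2)| = sqrt(Re² + Im²) = 0.6708.
20*log₁₀(0.6708) = -3.47 dB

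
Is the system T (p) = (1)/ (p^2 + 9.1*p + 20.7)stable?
Denominator: p^2 + 9.1*p + 20.7 = (p + 4.6)(p + 4.5). Poles: -4.5, -4.6. All Re(p)<0: Yes (stable)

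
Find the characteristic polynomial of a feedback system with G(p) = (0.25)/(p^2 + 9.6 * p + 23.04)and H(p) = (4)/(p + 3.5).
Characteristic poly = G_den * H_den + G_num * H_num = (p^3 + 13.1*p^2 + 56.64*p + 80.64) + (1) = p^3 + 13.1*p^2 + 56.64*p + 81.64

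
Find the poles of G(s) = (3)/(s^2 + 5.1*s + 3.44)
Set denominator = 0: s^2 + 5.1*s + 3.44 = (s + 4.3)(s + 0.8) = 0 → Poles: -0.8, -4.3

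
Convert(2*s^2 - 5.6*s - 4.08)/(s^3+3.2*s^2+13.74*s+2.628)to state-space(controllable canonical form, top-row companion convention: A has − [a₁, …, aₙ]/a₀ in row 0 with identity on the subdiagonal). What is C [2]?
Reachable canonical form: C = numerator coefficients (right-aligned, zero-padded to length n).
num = 2*s^2 - 5.6*s - 4.08, C = [[2, -5.6, -4.08]].
C[2] = -4.08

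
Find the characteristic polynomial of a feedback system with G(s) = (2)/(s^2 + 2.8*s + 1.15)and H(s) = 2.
Characteristic poly = G_den * H_den + G_num * H_num = (s^2 + 2.8*s + 1.15) + (4) = s^2 + 2.8*s + 5.15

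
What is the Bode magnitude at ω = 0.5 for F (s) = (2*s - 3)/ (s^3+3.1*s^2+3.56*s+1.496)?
Substitute s = j*0.5: F(j0.5) = -0.155882 + 1.74478j.
|F(j0.5)| = sqrt(Re² + Im²) = 1.752.
20*log₁₀(1.752) = 4.87 dB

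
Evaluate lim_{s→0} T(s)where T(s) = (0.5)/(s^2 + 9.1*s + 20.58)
DC gain = T(0) = num(0)/den(0) = 0.5/20.58 = 0.0243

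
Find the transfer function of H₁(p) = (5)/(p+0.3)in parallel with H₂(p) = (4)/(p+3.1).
Parallel: H = H₁ + H₂ = (n₁·d₂ + n₂·d₁)/(d₁·d₂).
n₁·d₂ = 5*p + 15.5. n₂·d₁ = 4*p + 1.2. Sum = 9*p + 16.7. d₁·d₂ = p^2 + 3.4*p + 0.93.
H(p) = (9*p + 16.7)/(p^2 + 3.4*p + 0.93)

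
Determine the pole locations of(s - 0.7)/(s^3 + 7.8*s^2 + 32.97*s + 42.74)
Set denominator = 0: s^3 + 7.8*s^2 + 32.97*s + 42.74 = (s + 2)(s^2 + 5.8*s + 21.37) = 0 → Poles: -2, -2.9 + 3.6j, -2.9 - 3.6j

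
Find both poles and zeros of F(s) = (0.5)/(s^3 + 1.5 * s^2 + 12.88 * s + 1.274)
Set denominator = 0: s^3 + 1.5*s^2 + 12.88*s + 1.274 = (s + 0.1)(s^2 + 1.4*s + 12.74) = 0 → Poles: -0.1, -0.7 + 3.5j, -0.7 - 3.5j
Numerator is a nonzero constant (0.5) → Zeros: none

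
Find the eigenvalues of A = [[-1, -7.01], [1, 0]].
Eigenvalues solve det(λI - A) = 0.
Characteristic polynomial: λ^2 + λ + 7.01 = 0.
Roots: -0.5 + 2.6j, -0.5 - 2.6j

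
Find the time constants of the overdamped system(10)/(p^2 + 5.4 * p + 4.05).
Overdamped: real poles at -4.5, -0.9. τ = -1/pole → τ₁ = 0.2222, τ₂ = 1.111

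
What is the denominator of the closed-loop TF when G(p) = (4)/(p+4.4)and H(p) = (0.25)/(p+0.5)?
Characteristic poly = G_den * H_den + G_num * H_num = (p^2 + 4.9*p + 2.2) + (1) = p^2 + 4.9*p + 3.2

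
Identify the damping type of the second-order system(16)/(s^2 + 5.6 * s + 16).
Standard form: ωn²/(s²+2ζωn·s+ωn²) gives ωn=4, ζ=0.7.
Underdamped (ζ = 0.7 < 1)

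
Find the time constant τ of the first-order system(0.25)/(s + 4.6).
First-order system: τ = -1/pole. Pole = -4.6. τ = -1/(-4.6) = 0.2174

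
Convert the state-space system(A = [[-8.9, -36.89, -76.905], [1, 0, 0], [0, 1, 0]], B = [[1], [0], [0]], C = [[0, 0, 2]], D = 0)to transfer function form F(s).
F(s) = C(sI - A)⁻¹B + D.
Characteristic polynomial det(sI - A) = s^3 + 8.9*s^2 + 36.89*s + 76.905.
Numerator from C·adj(sI-A)·B + D·det(sI-A) = 2.
F(s) = (2)/(s^3 + 8.9*s^2 + 36.89*s + 76.905)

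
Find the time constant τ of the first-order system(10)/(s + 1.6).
First-order system: τ = -1/pole. Pole = -1.6. τ = -1/(-1.6) = 0.625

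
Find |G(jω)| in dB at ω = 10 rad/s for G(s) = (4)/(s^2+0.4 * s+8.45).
Substitute s = j*10: G(j10) = -0.0436087 - 0.00190535j.
|G(j10)| = sqrt(Re² + Im²) = 0.04365.
20*log₁₀(0.04365) = -27.20 dB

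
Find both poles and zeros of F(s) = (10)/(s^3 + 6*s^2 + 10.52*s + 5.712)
Set denominator = 0: s^3 + 6*s^2 + 10.52*s + 5.712 = (s + 3.4)(s + 1.4)(s + 1.2) = 0 → Poles: -1.2, -1.4, -3.4
Numerator is a nonzero constant (10) → Zeros: none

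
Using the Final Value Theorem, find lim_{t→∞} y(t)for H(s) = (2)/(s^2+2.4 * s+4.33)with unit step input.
FVT: lim_{t→∞} y(t) = lim_{s→0} s*Y(s) where Y(s) = H(s)/s.
= lim_{s→0} H(s) = H(0) = num(0)/den(0) = 2/4.33 = 0.4619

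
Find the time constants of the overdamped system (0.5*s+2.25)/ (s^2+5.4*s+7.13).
Overdamped: real poles at -3.1, -2.3. τ = -1/pole → τ₁ = 0.3226, τ₂ = 0.4348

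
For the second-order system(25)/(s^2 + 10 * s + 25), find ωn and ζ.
Standard form: ωn²/(s²+2ζωn·s+ωn²).
const=25=ωn² → ωn=5, s coeff=10=2ζωn → ζ=1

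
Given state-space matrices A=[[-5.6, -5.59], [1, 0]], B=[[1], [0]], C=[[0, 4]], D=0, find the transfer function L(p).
L(p) = C(pI - A)⁻¹B + D.
Characteristic polynomial det(pI - A) = p^2 + 5.6*p + 5.59.
Numerator from C·adj(pI-A)·B + D·det(pI-A) = 4.
L(p) = (4)/(p^2 + 5.6*p + 5.59)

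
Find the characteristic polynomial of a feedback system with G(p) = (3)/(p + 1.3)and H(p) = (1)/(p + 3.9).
Characteristic poly = G_den * H_den + G_num * H_num = (p^2 + 5.2*p + 5.07) + (3) = p^2 + 5.2*p + 8.07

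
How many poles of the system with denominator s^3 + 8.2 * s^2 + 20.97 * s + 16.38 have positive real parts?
s^3 + 8.2*s^2 + 20.97*s + 16.38 = (s + 3.9)(s + 1.5)(s + 2.8). Poles: -1.5, -2.8, -3.9. RHP poles (Re>0): 0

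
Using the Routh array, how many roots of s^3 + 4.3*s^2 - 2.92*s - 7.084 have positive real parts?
Routh array:
s^3: [1, -2.92]; s^2: [4.3, -7.084]; s^1: [-1.27256]; s^0: [-7.084]
First column: [1, 4.3, -1.27256, -7.084]. Sign changes = RHP roots = 1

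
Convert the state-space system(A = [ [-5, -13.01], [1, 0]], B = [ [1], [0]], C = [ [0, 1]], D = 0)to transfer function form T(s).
T(s) = C(sI - A)⁻¹B + D.
Characteristic polynomial det(sI - A) = s^2 + 5*s + 13.01.
Numerator from C·adj(sI-A)·B + D·det(sI-A) = 1.
T(s) = (1)/(s^2 + 5*s + 13.01)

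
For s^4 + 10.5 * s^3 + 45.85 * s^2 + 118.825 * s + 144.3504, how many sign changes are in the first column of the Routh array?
Routh array:
s^4: [1, 45.85, 144.3504]; s^3: [10.5, 118.825]; s^2: [34.5333, 144.3504]; s^1: [74.9347]; s^0: [144.3504]
First column: [1, 10.5, 34.5333, 74.9347, 144.3504]. Sign changes = 0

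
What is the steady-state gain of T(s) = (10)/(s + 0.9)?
DC gain = T(0) = num(0)/den(0) = 10/0.9 = 11.11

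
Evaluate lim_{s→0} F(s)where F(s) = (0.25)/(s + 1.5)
DC gain = F(0) = num(0)/den(0) = 0.25/1.5 = 0.1667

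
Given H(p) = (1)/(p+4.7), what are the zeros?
Numerator is a nonzero constant (1) → Zeros: none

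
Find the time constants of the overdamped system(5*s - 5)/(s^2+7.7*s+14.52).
Overdamped: real poles at -4.4, -3.3. τ = -1/pole → τ₁ = 0.2273, τ₂ = 0.303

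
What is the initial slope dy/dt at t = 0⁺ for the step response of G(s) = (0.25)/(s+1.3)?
IVT: y'(0⁺) = lim_{s→∞} s²·Y(s) = lim_{s→∞} s·G(s).
deg(num) = 0, deg(den) = 1, relative degree = 1, so s·G(s) → (leading num)/(leading den) = 0.25/1 = 0.25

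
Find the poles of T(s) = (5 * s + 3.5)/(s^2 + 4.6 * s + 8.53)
Set denominator = 0: s^2 + 4.6*s + 8.53 = 0 → Poles: -2.3 + 1.8j, -2.3 - 1.8j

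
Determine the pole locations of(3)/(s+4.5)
Set denominator = 0: s + 4.5 = 0 → Poles: -4.5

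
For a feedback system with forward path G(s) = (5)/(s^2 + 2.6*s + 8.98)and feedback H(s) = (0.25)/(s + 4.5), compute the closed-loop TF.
Closed-loop T = G/(1+GH).
Numerator: G_num * H_den = 5*s + 22.5.
Denominator: G_den * H_den + G_num * H_num = (s^3 + 7.1*s^2 + 20.68*s + 40.41) + (1.25) = s^3 + 7.1*s^2 + 20.68*s + 41.66.
T(s) = (5*s + 22.5)/(s^3 + 7.1*s^2 + 20.68*s + 41.66)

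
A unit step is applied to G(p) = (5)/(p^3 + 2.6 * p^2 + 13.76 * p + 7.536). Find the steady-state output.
FVT: lim_{t→∞} y(t) = lim_{p→0} p*Y(p) where Y(p) = G(p)/p.
= lim_{p→0} G(p) = G(0) = num(0)/den(0) = 5/7.536 = 0.6635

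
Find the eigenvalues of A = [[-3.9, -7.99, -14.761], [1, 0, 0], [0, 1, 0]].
Eigenvalues solve det(λI - A) = 0.
Characteristic polynomial: λ^3 + 3.9*λ^2 + 7.99*λ + 14.761 = 0.
Factor: (λ + 2.9)(λ^2 + λ + 5.09) = 0.
Roots: -0.5 + 2.2j, -0.5 - 2.2j, -2.9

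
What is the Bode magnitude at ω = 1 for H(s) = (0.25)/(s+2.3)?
Substitute s = j*1: H(j1) = 0.0914149 - 0.0397456j.
|H(j1)| = sqrt(Re² + Im²) = 0.09968.
20*log₁₀(0.09968) = -20.03 dB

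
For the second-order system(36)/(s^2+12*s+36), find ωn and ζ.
Standard form: ωn²/(s²+2ζωn·s+ωn²).
const=36=ωn² → ωn=6, s coeff=12=2ζωn → ζ=1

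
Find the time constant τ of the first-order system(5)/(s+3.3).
First-order system: τ = -1/pole. Pole = -3.3. τ = -1/(-3.3) = 0.303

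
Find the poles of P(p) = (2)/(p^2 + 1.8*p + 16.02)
Set denominator = 0: p^2 + 1.8*p + 16.02 = 0 → Poles: -0.9 + 3.9j, -0.9 - 3.9j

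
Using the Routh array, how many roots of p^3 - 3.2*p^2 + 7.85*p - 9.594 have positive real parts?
Routh array:
p^3: [1, 7.85]; p^2: [-3.2, -9.594]; p^1: [4.85187]; p^0: [-9.594]
First column: [1, -3.2, 4.85187, -9.594]. Sign changes = RHP roots = 3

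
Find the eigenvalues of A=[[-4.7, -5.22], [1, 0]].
Eigenvalues solve det(λI - A) = 0.
Characteristic polynomial: λ^2 + 4.7*λ + 5.22 = 0.
Factor: (λ + 2.9)(λ + 1.8) = 0.
Roots: -1.8, -2.9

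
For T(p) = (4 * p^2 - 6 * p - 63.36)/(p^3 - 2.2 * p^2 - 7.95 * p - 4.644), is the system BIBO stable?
Denominator: p^3 - 2.2*p^2 - 7.95*p - 4.644 = (p - 4.3)(p + 1.2)(p + 0.9). Poles: -0.9, -1.2, 4.3. All Re(p)<0: No (unstable)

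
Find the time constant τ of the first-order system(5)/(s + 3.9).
First-order system: τ = -1/pole. Pole = -3.9. τ = -1/(-3.9) = 0.2564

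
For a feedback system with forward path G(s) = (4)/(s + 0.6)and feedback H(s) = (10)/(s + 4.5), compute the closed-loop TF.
Closed-loop T = G/(1+GH).
Numerator: G_num * H_den = 4*s + 18.
Denominator: G_den * H_den + G_num * H_num = (s^2 + 5.1*s + 2.7) + (40) = s^2 + 5.1*s + 42.7.
T(s) = (4*s + 18)/(s^2 + 5.1*s + 42.7)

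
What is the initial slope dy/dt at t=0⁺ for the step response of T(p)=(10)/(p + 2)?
IVT: y'(0⁺) = lim_{p→∞} p²·Y(p) = lim_{p→∞} p·T(p).
deg(num) = 0, deg(den) = 1, relative degree = 1, so p·T(p) → (leading num)/(leading den) = 10/1 = 10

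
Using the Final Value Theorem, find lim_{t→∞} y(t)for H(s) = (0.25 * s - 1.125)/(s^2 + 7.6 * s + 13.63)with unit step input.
FVT: lim_{t→∞} y(t) = lim_{s→0} s*Y(s) where Y(s) = H(s)/s.
= lim_{s→0} H(s) = H(0) = num(0)/den(0) = -1.125/13.63 = -0.08254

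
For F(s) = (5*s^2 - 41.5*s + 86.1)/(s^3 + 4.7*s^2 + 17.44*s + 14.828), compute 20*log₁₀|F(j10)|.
Substitute s = j*10: F(j10) = 0.597459 - 0.17194j.
|F(j10)| = sqrt(Re² + Im²) = 0.6217.
20*log₁₀(0.6217) = -4.13 dB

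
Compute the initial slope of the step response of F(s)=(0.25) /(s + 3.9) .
IVT: y'(0⁺) = lim_{s→∞} s²·Y(s) = lim_{s→∞} s·F(s).
deg(num) = 0, deg(den) = 1, relative degree = 1, so s·F(s) → (leading num)/(leading den) = 0.25/1 = 0.25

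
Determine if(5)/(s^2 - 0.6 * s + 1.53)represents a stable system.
Denominator: s^2 - 0.6*s + 1.53. Poles: 0.3 + 1.2j, 0.3 - 1.2j. All Re(p)<0: No (unstable)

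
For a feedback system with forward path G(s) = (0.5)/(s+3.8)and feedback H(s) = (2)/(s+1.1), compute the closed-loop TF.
Closed-loop T = G/(1+GH).
Numerator: G_num * H_den = 0.5*s + 0.55.
Denominator: G_den * H_den + G_num * H_num = (s^2 + 4.9*s + 4.18) + (1) = s^2 + 4.9*s + 5.18.
T(s) = (0.5*s + 0.55)/(s^2 + 4.9*s + 5.18)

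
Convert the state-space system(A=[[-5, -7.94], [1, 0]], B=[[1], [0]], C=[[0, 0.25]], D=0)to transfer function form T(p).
T(p) = C(pI - A)⁻¹B + D.
Characteristic polynomial det(pI - A) = p^2 + 5*p + 7.94.
Numerator from C·adj(pI-A)·B + D·det(pI-A) = 0.25.
T(p) = (0.25)/(p^2 + 5*p + 7.94)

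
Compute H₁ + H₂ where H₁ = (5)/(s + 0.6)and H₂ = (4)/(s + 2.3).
Parallel: H = H₁ + H₂ = (n₁·d₂ + n₂·d₁)/(d₁·d₂).
n₁·d₂ = 5*s + 11.5. n₂·d₁ = 4*s + 2.4. Sum = 9*s + 13.9. d₁·d₂ = s^2 + 2.9*s + 1.38.
H(s) = (9*s + 13.9)/(s^2 + 2.9*s + 1.38)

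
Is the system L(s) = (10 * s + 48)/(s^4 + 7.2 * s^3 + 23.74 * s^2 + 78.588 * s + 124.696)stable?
Denominator: s^4 + 7.2*s^3 + 23.74*s^2 + 78.588*s + 124.696 = (s + 2.6)(s + 4.4)(s^2 + 0.2*s + 10.9). Poles: -0.1 + 3.3j, -0.1 - 3.3j, -2.6, -4.4. All Re(p)<0: Yes (stable)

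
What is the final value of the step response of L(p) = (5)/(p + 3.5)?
FVT: lim_{t→∞} y(t) = lim_{p→0} p*Y(p) where Y(p) = L(p)/p.
= lim_{p→0} L(p) = L(0) = num(0)/den(0) = 5/3.5 = 1.429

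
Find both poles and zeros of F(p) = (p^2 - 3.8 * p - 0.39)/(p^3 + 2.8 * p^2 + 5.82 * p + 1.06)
Set denominator = 0: p^3 + 2.8*p^2 + 5.82*p + 1.06 = (p + 0.2)(p^2 + 2.6*p + 5.3) = 0 → Poles: -0.2, -1.3 + 1.9j, -1.3 - 1.9j
Set numerator = 0: p^2 - 3.8*p - 0.39 = (p + 0.1)(p - 3.9) = 0 → Zeros: -0.1, 3.9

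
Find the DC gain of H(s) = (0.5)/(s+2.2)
DC gain = H(0) = num(0)/den(0) = 0.5/2.2 = 0.2273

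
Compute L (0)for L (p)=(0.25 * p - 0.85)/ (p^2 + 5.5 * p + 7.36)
DC gain = L(0) = num(0)/den(0) = -0.85/7.36 = -0.1155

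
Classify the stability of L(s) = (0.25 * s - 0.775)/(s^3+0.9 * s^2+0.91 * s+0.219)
Denominator: s^3 + 0.9*s^2 + 0.91*s + 0.219 = (s + 0.3)(s^2 + 0.6*s + 0.73). Poles: -0.3, -0.3 + 0.8j, -0.3 - 0.8j. Stable (all poles in LHP)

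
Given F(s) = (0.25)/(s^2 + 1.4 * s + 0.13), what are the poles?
Set denominator = 0: s^2 + 1.4*s + 0.13 = (s + 0.1)(s + 1.3) = 0 → Poles: -0.1, -1.3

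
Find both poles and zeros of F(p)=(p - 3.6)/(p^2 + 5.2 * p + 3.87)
Set denominator = 0: p^2 + 5.2*p + 3.87 = (p + 4.3)(p + 0.9) = 0 → Poles: -0.9, -4.3
Set numerator = 0: p - 3.6 = 0 → Zeros: 3.6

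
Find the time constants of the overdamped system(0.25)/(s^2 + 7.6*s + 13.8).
Overdamped: real poles at -4.6, -3. τ = -1/pole → τ₁ = 0.2174, τ₂ = 0.3333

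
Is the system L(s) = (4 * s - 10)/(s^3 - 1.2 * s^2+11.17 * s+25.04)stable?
Denominator: s^3 - 1.2*s^2 + 11.17*s + 25.04 = (s + 1.6)(s^2 - 2.8*s + 15.65). Poles: -1.6, 1.4 + 3.7j, 1.4 - 3.7j. All Re(p)<0: No (unstable)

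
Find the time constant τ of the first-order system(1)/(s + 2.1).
First-order system: τ = -1/pole. Pole = -2.1. τ = -1/(-2.1) = 0.4762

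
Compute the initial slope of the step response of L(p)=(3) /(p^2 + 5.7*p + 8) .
IVT: y'(0⁺) = lim_{p→∞} p²·Y(p) = lim_{p→∞} p·L(p).
deg(num) = 0, deg(den) = 2, relative degree = 2 ≥ 2, so p·L(p) → 0. Initial slope = 0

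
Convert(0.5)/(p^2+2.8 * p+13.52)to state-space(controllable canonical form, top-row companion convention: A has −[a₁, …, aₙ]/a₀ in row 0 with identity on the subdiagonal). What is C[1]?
Reachable canonical form: C = numerator coefficients (right-aligned, zero-padded to length n).
num = 0.5, C = [[0, 0.5]].
C[1] = 0.5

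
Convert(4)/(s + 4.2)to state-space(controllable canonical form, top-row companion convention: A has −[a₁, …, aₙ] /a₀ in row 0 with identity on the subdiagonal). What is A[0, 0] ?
Reachable canonical form for den = s + 4.2: top row of A = -[a₁,a₂,...,aₙ]/a₀, ones on the subdiagonal, zeros elsewhere.
A = [[-4.2]].
A[0,0] = -4.2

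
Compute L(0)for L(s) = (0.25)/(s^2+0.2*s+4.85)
DC gain = L(0) = num(0)/den(0) = 0.25/4.85 = 0.05155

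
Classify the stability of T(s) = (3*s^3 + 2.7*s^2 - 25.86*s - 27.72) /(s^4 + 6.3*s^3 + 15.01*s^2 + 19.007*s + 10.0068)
Denominator: s^4 + 6.3*s^3 + 15.01*s^2 + 19.007*s + 10.0068 = (s + 3.1)(s + 1.2)(s^2 + 2*s + 2.69). Poles: -1 + 1.3j, -1 - 1.3j, -1.2, -3.1. Stable (all poles in LHP)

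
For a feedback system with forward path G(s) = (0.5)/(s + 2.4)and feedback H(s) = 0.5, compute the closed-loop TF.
Closed-loop T = G/(1+GH).
Numerator: G_num * H_den = 0.5.
Denominator: G_den * H_den + G_num * H_num = (s + 2.4) + (0.25) = s + 2.65.
T(s) = (0.5)/(s + 2.65)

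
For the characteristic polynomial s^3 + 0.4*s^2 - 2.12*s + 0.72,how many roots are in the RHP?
s^3 + 0.4*s^2 - 2.12*s + 0.72 = (s - 1)(s - 0.4)(s + 1.8). Poles: -1.8, 0.4, 1. RHP poles (Re>0): 2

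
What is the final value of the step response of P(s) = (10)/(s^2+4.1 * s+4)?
FVT: lim_{t→∞} y(t) = lim_{s→0} s*Y(s) where Y(s) = P(s)/s.
= lim_{s→0} P(s) = P(0) = num(0)/den(0) = 10/4 = 2.5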